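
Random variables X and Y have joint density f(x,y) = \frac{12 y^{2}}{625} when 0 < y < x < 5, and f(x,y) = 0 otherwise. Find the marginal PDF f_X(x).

f_X(x) = ∫_0^x \frac{12 y^{2}}{625} dy = \frac{4 x^{3}}{625}
for 0 < x < 5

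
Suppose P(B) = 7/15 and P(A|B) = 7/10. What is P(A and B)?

By definition, P(A|B) = P(A ∩ B) / P(B)
So P(A ∩ B) = P(A|B) × P(B)
= 7/10 × 7/15
= 49/150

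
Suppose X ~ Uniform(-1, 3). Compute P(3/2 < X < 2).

P(3/2 < X < 2) = ∫_{3/2}^{2} f(x) dx
where f(x) = \frac{1}{4}
= \frac{1}{8}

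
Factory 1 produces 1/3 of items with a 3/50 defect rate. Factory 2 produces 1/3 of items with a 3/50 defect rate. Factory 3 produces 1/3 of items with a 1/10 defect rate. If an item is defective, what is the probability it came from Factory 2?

Using Bayes' theorem:
P(F1) = 1/3, P(D|F1) = 3/50
P(F2) = 1/3, P(D|F2) = 3/50
P(F3) = 1/3, P(D|F3) = 1/10
P(D) = P(D|F1)P(F1) + P(D|F2)P(F2) + P(D|F3)P(F3)
     = \frac{11}{150}
P(F2|D) = P(D|F2)P(F2) / P(D)
= \frac{3}{11}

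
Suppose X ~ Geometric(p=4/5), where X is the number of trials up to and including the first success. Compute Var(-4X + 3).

For X ~ Geometric(p=4/5), where X is the number of trials up to and including the first success:
Var(X) = \frac{5}{16}
Var(-4X + 3) = (-4)² × Var(X) = 16 × \frac{5}{16} = 5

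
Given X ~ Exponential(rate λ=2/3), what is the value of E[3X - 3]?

For X ~ Exponential(rate λ=2/3):
E[X] = \frac{3}{2}
E[3X - 3] = 3 × E[X] - 3 = \frac{3}{2}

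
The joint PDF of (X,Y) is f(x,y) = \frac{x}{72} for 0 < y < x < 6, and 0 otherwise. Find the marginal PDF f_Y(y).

f_Y(y) = ∫_y^6 \frac{x}{72} dx = \frac{1}{4} - \frac{y^{2}}{144}
for 0 < y < 6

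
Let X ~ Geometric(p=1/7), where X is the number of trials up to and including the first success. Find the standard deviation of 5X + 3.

For X ~ Geometric(p=1/7), where X is the number of trials up to and including the first success:
Var(X) = 42
SD(X) = √(Var(X)) = √(42) = \sqrt{42}
SD(5X + 3) = |5| × SD(X) = 5 × \sqrt{42} = 5 \sqrt{42}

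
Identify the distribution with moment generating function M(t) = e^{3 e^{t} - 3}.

The MGF M(t) = e^{3 e^{t} - 3} is the standard form for the Poisson distribution.
Comparing with the known MGF formula identifies: Poisson(λ=3)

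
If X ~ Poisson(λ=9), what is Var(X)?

For X ~ Poisson(λ=9):
Var(X) = 9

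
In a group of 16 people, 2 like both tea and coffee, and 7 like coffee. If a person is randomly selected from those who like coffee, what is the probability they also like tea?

P(A ∩ B) = 2/16 = 1/8
P(B) = 7/16
P(A|B) = P(A ∩ B) / P(B) = (1/8) / (7/16) = 2/7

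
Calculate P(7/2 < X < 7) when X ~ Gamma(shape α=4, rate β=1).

P(7/2 < X < 7) = ∫_{7/2}^{7} f(x) dx
where f(x) = \frac{x^{3} e^{- x}}{6}
= - \frac{269}{3 e^{7}} + \frac{853}{48 e^{\frac{7}{2}}}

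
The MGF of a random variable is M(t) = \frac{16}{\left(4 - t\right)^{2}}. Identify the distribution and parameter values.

The MGF M(t) = \frac{16}{\left(4 - t\right)^{2}} is the standard form for the Gamma distribution.
Comparing with the known MGF formula identifies: Gamma(shape α=2, rate β=4)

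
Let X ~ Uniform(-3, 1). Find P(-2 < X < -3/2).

P(-2 < X < -3/2) = ∫_{-2}^{-3/2} f(x) dx
where f(x) = \frac{1}{4}
= \frac{1}{8}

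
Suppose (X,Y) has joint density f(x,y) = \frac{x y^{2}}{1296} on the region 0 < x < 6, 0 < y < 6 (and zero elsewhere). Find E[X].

f_X(x) = ∫_0^6 \frac{x y^{2}}{1296} dy = \frac{x}{18}
E[X] = ∫_0^6 x × (\frac{x}{18}) dx = 4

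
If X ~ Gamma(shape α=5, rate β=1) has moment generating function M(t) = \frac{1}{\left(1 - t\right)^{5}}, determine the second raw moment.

To find E[X^2], compute M^(2)(0):
M^(1)(t) = \frac{5}{\left(1 - t\right)^{6}}
M^(2)(t) = \frac{30}{\left(1 - t\right)^{7}}
M^(2)(0) = 30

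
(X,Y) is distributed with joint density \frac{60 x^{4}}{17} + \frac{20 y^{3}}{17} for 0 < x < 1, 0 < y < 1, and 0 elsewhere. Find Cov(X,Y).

E[XY] = ∫∫ xy × f(x,y) dx dy = \frac{7}{17}
E[X] = \frac{25}{34}
E[Y] = \frac{10}{17}
Cov(X,Y) = E[XY] - E[X]E[Y] = - \frac{6}{289}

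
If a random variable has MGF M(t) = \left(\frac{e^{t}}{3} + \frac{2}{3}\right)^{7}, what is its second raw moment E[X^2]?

To find E[X^2], compute M^(2)(0):
M^(1)(t) = \frac{7 \left(\frac{e^{t}}{3} + \frac{2}{3}\right)^{6} e^{t}}{3}
M^(2)(t) = \frac{7 \left(\frac{e^{t}}{3} + \frac{2}{3}\right)^{6} e^{t}}{3} + \frac{14 \left(\frac{e^{t}}{3} + \frac{2}{3}\right)^{5} e^{2 t}}{3}
M^(2)(0) = 7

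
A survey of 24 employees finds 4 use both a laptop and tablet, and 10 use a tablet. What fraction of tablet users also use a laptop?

P(A ∩ B) = 4/24 = 1/6
P(B) = 10/24 = 5/12
P(A|B) = P(A ∩ B) / P(B) = (1/6) / (5/12) = 2/5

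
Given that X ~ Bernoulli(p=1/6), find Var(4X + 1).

For X ~ Bernoulli(p=1/6):
Var(X) = \frac{5}{36}
Var(4X + 1) = (4)² × Var(X) = 16 × \frac{5}{36} = \frac{20}{9}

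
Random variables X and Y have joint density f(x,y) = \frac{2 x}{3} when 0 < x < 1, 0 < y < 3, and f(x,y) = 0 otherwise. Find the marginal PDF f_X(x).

f_X(x) = ∫_0^3 f(x,y) dy
= ∫_0^3 \frac{2 x}{3} dy
= 2 x for 0 < x < 1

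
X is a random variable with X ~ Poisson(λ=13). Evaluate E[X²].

Using the identity E[X²] = Var(X) + (E[X])²:
E[X] = 13
Var(X) = 13
E[X²] = 13 + (13)²
= 182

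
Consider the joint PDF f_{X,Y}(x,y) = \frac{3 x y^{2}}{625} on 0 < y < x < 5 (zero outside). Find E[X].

f_X(x) = ∫_0^x \frac{3 x y^{2}}{625} dy = \frac{x^{4}}{625}
E[X] = ∫_0^5 x × (\frac{x^{4}}{625}) dx = \frac{25}{6}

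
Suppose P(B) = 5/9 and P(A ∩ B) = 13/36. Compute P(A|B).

P(A|B) = P(A ∩ B) / P(B)
= (13/36) / (5/9)
= 13/20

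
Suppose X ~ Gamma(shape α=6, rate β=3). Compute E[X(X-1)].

E[X(X-1)] = E[X² - X] = E[X²] - E[X]
E[X] = 2
E[X²] = Var(X) + (E[X])² = \frac{2}{3} + (2)² = \frac{14}{3}
E[X(X-1)] = \frac{14}{3} - 2 = \frac{8}{3}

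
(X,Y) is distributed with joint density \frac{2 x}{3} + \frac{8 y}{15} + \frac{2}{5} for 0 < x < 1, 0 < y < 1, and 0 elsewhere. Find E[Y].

E[Y] = ∫_0^1 ∫_0^1 y × f(x,y) dx dy
= \frac{49}{90}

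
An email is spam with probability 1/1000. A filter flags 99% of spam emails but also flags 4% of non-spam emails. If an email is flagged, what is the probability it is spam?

Let D = the rare event, + = positive/flagged.
P(D) = 1/1000
P(+|D) = 99/100
P(+|D') = 4/100 = 1/25
P(+) = P(+|D)P(D) + P(+|D')P(D')
     = \frac{99}{100} × \frac{1}{1000} + \frac{1}{25} × \frac{999}{1000}
     = \frac{819}{20000}
P(D|+) = P(+|D)P(D)/P(+) = \frac{11}{455}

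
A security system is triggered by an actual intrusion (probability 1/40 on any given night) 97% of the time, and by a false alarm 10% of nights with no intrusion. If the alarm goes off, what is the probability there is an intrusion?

Let D = the rare event, + = positive/flagged.
P(D) = 1/40
P(+|D) = 97/100
P(+|D') = 10/100 = 1/10
P(+) = P(+|D)P(D) + P(+|D')P(D')
     = \frac{97}{100} × \frac{1}{40} + \frac{1}{10} × \frac{39}{40}
     = \frac{487}{4000}
P(D|+) = P(+|D)P(D)/P(+) = \frac{97}{487}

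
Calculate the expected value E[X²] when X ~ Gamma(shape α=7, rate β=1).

Using the identity E[X²] = Var(X) + (E[X])²:
E[X] = 7
Var(X) = 7
E[X²] = 7 + (7)²
= 56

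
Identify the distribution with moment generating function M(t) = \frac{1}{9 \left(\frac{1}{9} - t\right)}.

The MGF M(t) = \frac{1}{9 \left(\frac{1}{9} - t\right)} is the standard form for the Exponential distribution.
Comparing with the known MGF formula identifies: Exponential(rate λ=1/9)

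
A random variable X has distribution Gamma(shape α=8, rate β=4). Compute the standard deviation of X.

For X ~ Gamma(shape α=8, rate β=4):
Var(X) = \frac{1}{2}
SD(X) = √(Var(X)) = √(\frac{1}{2}) = \frac{\sqrt{2}}{2}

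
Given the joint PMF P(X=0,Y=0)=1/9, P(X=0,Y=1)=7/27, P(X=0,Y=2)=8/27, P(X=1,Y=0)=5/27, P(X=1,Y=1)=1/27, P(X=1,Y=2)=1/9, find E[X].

First find marginal of X:
P(X=0) = 2/3
P(X=1) = 1/3
E[X] = 0 × 2/3 + 1 × 1/3 = 1/3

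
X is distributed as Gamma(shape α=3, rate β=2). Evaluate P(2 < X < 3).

P(2 < X < 3) = ∫_{2}^{3} f(x) dx
where f(x) = 4 x^{2} e^{- 2 x}
= \frac{-25 + 13 e^{2}}{e^{6}}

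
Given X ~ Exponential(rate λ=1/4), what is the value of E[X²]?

Using the identity E[X²] = Var(X) + (E[X])²:
E[X] = 4
Var(X) = 16
E[X²] = 16 + (4)²
= 32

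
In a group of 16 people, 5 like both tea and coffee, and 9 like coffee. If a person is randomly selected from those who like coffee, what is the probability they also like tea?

P(A ∩ B) = 5/16
P(B) = 9/16
P(A|B) = P(A ∩ B) / P(B) = (5/16) / (9/16) = 5/9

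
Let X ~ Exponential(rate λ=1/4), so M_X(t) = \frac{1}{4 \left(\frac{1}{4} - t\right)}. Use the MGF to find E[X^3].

To find E[X^3], compute M^(3)(0):
M^(1)(t) = \frac{1}{4 \left(\frac{1}{4} - t\right)^{2}}
M^(2)(t) = \frac{1}{2 \left(\frac{1}{4} - t\right)^{3}}
M^(3)(t) = \frac{3}{2 \left(\frac{1}{4} - t\right)^{4}}
M^(3)(0) = 384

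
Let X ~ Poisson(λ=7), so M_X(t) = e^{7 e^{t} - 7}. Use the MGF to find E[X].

To find E[X], compute M^(1)(0):
M^(1)(t) = 7 e^{t} e^{7 e^{t} - 7}
M^(1)(0) = 7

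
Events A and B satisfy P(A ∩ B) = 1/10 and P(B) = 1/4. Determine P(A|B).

P(A|B) = P(A ∩ B) / P(B)
= (1/10) / (1/4)
= 2/5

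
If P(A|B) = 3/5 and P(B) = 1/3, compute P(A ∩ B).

By definition, P(A|B) = P(A ∩ B) / P(B)
So P(A ∩ B) = P(A|B) × P(B)
= 3/5 × 1/3
= 1/5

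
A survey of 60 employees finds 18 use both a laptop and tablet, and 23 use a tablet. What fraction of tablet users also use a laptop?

P(A ∩ B) = 18/60 = 3/10
P(B) = 23/60
P(A|B) = P(A ∩ B) / P(B) = (3/10) / (23/60) = 18/23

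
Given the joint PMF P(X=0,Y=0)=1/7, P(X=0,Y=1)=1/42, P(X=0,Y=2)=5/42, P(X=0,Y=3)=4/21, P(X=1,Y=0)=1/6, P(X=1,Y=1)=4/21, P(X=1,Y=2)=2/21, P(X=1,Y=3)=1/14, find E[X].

First find marginal of X:
P(X=0) = 10/21
P(X=1) = 11/21
E[X] = 0 × 10/21 + 1 × 11/21 = 11/21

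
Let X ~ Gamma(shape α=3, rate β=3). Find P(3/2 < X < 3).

P(3/2 < X < 3) = ∫_{3/2}^{3} f(x) dx
where f(x) = \frac{27 x^{2} e^{- 3 x}}{2}
= - \frac{101}{2 e^{9}} + \frac{125}{8 e^{\frac{9}{2}}}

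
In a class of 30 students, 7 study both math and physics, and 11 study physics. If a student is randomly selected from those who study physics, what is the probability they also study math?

P(A ∩ B) = 7/30
P(B) = 11/30
P(A|B) = P(A ∩ B) / P(B) = (7/30) / (11/30) = 7/11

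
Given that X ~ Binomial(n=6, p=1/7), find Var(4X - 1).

For X ~ Binomial(n=6, p=1/7):
Var(X) = \frac{36}{49}
Var(4X - 1) = (4)² × Var(X) = 16 × \frac{36}{49} = \frac{576}{49}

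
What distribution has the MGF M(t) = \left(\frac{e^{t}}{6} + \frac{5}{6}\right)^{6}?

The MGF M(t) = \left(\frac{e^{t}}{6} + \frac{5}{6}\right)^{6} is the standard form for the Binomial distribution.
Comparing with the known MGF formula identifies: Binomial(n=6, p=1/6)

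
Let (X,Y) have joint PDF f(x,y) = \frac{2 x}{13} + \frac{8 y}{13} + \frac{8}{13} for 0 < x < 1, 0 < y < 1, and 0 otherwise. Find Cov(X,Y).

E[XY] = ∫∫ xy × f(x,y) dx dy = \frac{11}{39}
E[X] = \frac{20}{39}
E[Y] = \frac{43}{78}
Cov(X,Y) = E[XY] - E[X]E[Y] = - \frac{1}{1521}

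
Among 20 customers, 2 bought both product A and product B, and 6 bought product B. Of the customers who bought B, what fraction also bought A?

P(A ∩ B) = 2/20 = 1/10
P(B) = 6/20 = 3/10
P(A|B) = P(A ∩ B) / P(B) = (1/10) / (3/10) = 1/3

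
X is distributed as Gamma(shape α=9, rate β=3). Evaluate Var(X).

For X ~ Gamma(shape α=9, rate β=3):
Var(X) = 1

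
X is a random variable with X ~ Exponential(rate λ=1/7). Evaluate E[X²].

Using the identity E[X²] = Var(X) + (E[X])²:
E[X] = 7
Var(X) = 49
E[X²] = 49 + (7)²
= 98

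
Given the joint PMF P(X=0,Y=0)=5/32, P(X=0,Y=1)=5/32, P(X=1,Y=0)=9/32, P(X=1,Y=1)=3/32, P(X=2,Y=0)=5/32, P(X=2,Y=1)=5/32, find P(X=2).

P(X=2) = P(X=2,Y=0) + P(X=2,Y=1)
= 5/32 + 5/32
= 5/16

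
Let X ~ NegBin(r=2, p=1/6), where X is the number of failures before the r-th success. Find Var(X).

For X ~ NegBin(r=2, p=1/6), where X is the number of failures before the r-th success:
Var(X) = 60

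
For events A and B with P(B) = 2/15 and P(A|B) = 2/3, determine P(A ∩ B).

By definition, P(A|B) = P(A ∩ B) / P(B)
So P(A ∩ B) = P(A|B) × P(B)
= 2/3 × 2/15
= 4/45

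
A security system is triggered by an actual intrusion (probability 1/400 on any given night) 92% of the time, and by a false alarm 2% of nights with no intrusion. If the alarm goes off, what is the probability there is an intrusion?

Let D = the rare event, + = positive/flagged.
P(D) = 1/400
P(+|D) = 92/100 = 23/25
P(+|D') = 2/100 = 1/50
P(+) = P(+|D)P(D) + P(+|D')P(D')
     = \frac{23}{25} × \frac{1}{400} + \frac{1}{50} × \frac{399}{400}
     = \frac{89}{4000}
P(D|+) = P(+|D)P(D)/P(+) = \frac{46}{445}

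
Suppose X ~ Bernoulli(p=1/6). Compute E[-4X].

For X ~ Bernoulli(p=1/6):
E[X] = \frac{1}{6}
E[-4X] = -4 × E[X] + 0 = - \frac{2}{3}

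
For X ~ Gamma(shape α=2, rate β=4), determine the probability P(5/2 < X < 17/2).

P(5/2 < X < 17/2) = ∫_{5/2}^{17/2} f(x) dx
where f(x) = 16 x e^{- 4 x}
= \frac{-35 + 11 e^{24}}{e^{34}}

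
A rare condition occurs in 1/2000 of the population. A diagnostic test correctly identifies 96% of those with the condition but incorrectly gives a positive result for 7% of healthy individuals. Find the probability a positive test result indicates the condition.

Let D = the rare event, + = positive/flagged.
P(D) = 1/2000
P(+|D) = 96/100 = 24/25
P(+|D') = 7/100
P(+) = P(+|D)P(D) + P(+|D')P(D')
     = \frac{24}{25} × \frac{1}{2000} + \frac{7}{100} × \frac{1999}{2000}
     = \frac{14089}{200000}
P(D|+) = P(+|D)P(D)/P(+) = \frac{96}{14089}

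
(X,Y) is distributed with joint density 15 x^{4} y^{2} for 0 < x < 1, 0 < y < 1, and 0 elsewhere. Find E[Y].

E[Y] = ∫_0^1 ∫_0^1 y × f(x,y) dx dy
= \frac{3}{4}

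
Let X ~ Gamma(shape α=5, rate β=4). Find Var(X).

For X ~ Gamma(shape α=5, rate β=4):
Var(X) = \frac{5}{16}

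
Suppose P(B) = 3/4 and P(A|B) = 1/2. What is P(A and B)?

By definition, P(A|B) = P(A ∩ B) / P(B)
So P(A ∩ B) = P(A|B) × P(B)
= 1/2 × 3/4
= 3/8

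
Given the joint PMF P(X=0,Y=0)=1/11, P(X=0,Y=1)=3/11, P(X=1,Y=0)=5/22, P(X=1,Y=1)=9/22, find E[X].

First find marginal of X:
P(X=0) = 4/11
P(X=1) = 7/11
E[X] = 0 × 4/11 + 1 × 7/11 = 7/11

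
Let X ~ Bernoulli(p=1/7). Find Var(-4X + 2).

For X ~ Bernoulli(p=1/7):
Var(X) = \frac{6}{49}
Var(-4X + 2) = (-4)² × Var(X) = 16 × \frac{6}{49} = \frac{96}{49}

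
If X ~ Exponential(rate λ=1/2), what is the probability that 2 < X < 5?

P(2 < X < 5) = ∫_{2}^{5} f(x) dx
where f(x) = \frac{e^{- \frac{x}{2}}}{2}
= - \frac{1}{e^{\frac{5}{2}}} + e^{-1}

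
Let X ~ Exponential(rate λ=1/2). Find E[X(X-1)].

E[X(X-1)] = E[X² - X] = E[X²] - E[X]
E[X] = 2
E[X²] = Var(X) + (E[X])² = 4 + (2)² = 8
E[X(X-1)] = 8 - 2 = 6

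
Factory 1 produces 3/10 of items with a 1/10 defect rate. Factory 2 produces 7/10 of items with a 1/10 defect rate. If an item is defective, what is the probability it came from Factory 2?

Using Bayes' theorem:
P(F1) = 3/10, P(D|F1) = 1/10
P(F2) = 7/10, P(D|F2) = 1/10
P(D) = P(D|F1)P(F1) + P(D|F2)P(F2)
     = \frac{1}{10}
P(F2|D) = P(D|F2)P(F2) / P(D)
= \frac{7}{10}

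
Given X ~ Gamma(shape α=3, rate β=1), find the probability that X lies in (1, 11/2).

P(1 < X < 11/2) = ∫_{1}^{11/2} f(x) dx
where f(x) = \frac{x^{2} e^{- x}}{2}
= - \frac{173}{8 e^{\frac{11}{2}}} + \frac{5}{2 e}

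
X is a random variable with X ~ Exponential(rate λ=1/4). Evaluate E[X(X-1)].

E[X(X-1)] = E[X² - X] = E[X²] - E[X]
E[X] = 4
E[X²] = Var(X) + (E[X])² = 16 + (4)² = 32
E[X(X-1)] = 32 - 4 = 28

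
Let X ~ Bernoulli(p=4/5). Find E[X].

For X ~ Bernoulli(p=4/5), the expected value is:
E[X] = \frac{4}{5}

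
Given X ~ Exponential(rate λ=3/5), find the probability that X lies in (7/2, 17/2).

P(7/2 < X < 17/2) = ∫_{7/2}^{17/2} f(x) dx
where f(x) = \frac{3 e^{- \frac{3 x}{5}}}{5}
= - \frac{1 - e^{3}}{e^{\frac{51}{10}}}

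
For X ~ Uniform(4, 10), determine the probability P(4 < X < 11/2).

P(4 < X < 11/2) = ∫_{4}^{11/2} f(x) dx
where f(x) = \frac{1}{6}
= \frac{1}{4}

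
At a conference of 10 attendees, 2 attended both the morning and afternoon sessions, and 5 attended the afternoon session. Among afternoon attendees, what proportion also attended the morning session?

P(A ∩ B) = 2/10 = 1/5
P(B) = 5/10 = 1/2
P(A|B) = P(A ∩ B) / P(B) = (1/5) / (1/2) = 2/5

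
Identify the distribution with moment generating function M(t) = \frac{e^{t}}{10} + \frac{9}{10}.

The MGF M(t) = \frac{e^{t}}{10} + \frac{9}{10} is the standard form for the Bernoulli distribution.
Comparing with the known MGF formula identifies: Bernoulli(p=1/10)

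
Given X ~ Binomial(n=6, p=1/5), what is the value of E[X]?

For X ~ Binomial(n=6, p=1/5), the expected value is:
E[X] = \frac{6}{5}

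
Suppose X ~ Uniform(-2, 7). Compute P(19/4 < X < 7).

P(19/4 < X < 7) = ∫_{19/4}^{7} f(x) dx
where f(x) = \frac{1}{9}
= \frac{1}{4}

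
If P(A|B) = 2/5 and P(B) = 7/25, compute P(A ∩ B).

By definition, P(A|B) = P(A ∩ B) / P(B)
So P(A ∩ B) = P(A|B) × P(B)
= 2/5 × 7/25
= 14/125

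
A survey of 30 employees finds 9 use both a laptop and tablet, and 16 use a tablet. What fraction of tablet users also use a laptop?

P(A ∩ B) = 9/30 = 3/10
P(B) = 16/30 = 8/15
P(A|B) = P(A ∩ B) / P(B) = (3/10) / (8/15) = 9/16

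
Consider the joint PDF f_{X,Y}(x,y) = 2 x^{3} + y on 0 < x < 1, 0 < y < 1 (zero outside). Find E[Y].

E[Y] = ∫_0^1 ∫_0^1 y × f(x,y) dx dy
= \frac{7}{12}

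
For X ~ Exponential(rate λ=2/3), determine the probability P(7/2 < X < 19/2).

P(7/2 < X < 19/2) = ∫_{7/2}^{19/2} f(x) dx
where f(x) = \frac{2 e^{- \frac{2 x}{3}}}{3}
= - \frac{1 - e^{4}}{e^{\frac{19}{3}}}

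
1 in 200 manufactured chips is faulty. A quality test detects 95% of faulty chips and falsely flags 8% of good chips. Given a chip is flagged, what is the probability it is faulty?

Let D = the rare event, + = positive/flagged.
P(D) = 1/200
P(+|D) = 95/100 = 19/20
P(+|D') = 8/100 = 2/25
P(+) = P(+|D)P(D) + P(+|D')P(D')
     = \frac{19}{20} × \frac{1}{200} + \frac{2}{25} × \frac{199}{200}
     = \frac{1687}{20000}
P(D|+) = P(+|D)P(D)/P(+) = \frac{95}{1687}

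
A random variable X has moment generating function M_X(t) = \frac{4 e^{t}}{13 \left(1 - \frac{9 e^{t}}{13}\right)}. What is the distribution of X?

The MGF M(t) = \frac{4 e^{t}}{13 \left(1 - \frac{9 e^{t}}{13}\right)} is the standard form for the Geometric distribution.
Comparing with the known MGF formula identifies: Geometric(p=4/13), X = trial number of first success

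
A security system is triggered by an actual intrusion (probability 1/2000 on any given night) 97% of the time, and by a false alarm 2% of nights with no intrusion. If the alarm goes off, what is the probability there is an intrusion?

Let D = the rare event, + = positive/flagged.
P(D) = 1/2000
P(+|D) = 97/100
P(+|D') = 2/100 = 1/50
P(+) = P(+|D)P(D) + P(+|D')P(D')
     = \frac{97}{100} × \frac{1}{2000} + \frac{1}{50} × \frac{1999}{2000}
     = \frac{819}{40000}
P(D|+) = P(+|D)P(D)/P(+) = \frac{97}{4095}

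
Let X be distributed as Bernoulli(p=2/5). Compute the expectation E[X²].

Using the identity E[X²] = Var(X) + (E[X])²:
E[X] = \frac{2}{5}
Var(X) = \frac{6}{25}
E[X²] = \frac{6}{25} + (\frac{2}{5})²
= \frac{2}{5}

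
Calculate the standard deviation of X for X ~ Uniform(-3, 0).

For X ~ Uniform(-3, 0):
Var(X) = \frac{3}{4}
SD(X) = √(Var(X)) = √(\frac{3}{4}) = \frac{\sqrt{3}}{2}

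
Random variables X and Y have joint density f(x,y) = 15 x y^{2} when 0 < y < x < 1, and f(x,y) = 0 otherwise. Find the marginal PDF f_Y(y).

f_Y(y) = ∫_y^1 15 x y^{2} dx = \frac{15 y^{2} \left(1 - y^{2}\right)}{2}
for 0 < y < 1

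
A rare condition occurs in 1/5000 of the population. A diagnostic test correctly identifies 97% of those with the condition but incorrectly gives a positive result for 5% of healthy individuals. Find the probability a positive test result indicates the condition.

Let D = the rare event, + = positive/flagged.
P(D) = 1/5000
P(+|D) = 97/100
P(+|D') = 5/100 = 1/20
P(+) = P(+|D)P(D) + P(+|D')P(D')
     = \frac{97}{100} × \frac{1}{5000} + \frac{1}{20} × \frac{4999}{5000}
     = \frac{6273}{125000}
P(D|+) = P(+|D)P(D)/P(+) = \frac{97}{25092}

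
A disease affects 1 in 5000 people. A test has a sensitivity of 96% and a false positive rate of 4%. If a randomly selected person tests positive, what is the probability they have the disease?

Let D = the rare event, + = positive/flagged.
P(D) = 1/5000
P(+|D) = 96/100 = 24/25
P(+|D') = 4/100 = 1/25
P(+) = P(+|D)P(D) + P(+|D')P(D')
     = \frac{24}{25} × \frac{1}{5000} + \frac{1}{25} × \frac{4999}{5000}
     = \frac{5023}{125000}
P(D|+) = P(+|D)P(D)/P(+) = \frac{24}{5023}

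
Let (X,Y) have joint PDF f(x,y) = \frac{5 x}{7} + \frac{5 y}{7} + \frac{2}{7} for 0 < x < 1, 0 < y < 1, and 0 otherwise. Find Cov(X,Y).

E[XY] = ∫∫ xy × f(x,y) dx dy = \frac{13}{42}
E[X] = \frac{47}{84}
E[Y] = \frac{47}{84}
Cov(X,Y) = E[XY] - E[X]E[Y] = - \frac{25}{7056}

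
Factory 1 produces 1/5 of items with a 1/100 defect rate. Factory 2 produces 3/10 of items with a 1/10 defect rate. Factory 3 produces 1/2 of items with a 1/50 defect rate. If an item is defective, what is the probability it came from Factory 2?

Using Bayes' theorem:
P(F1) = 1/5, P(D|F1) = 1/100
P(F2) = 3/10, P(D|F2) = 1/10
P(F3) = 1/2, P(D|F3) = 1/50
P(D) = P(D|F1)P(F1) + P(D|F2)P(F2) + P(D|F3)P(F3)
     = \frac{21}{500}
P(F2|D) = P(D|F2)P(F2) / P(D)
= \frac{5}{7}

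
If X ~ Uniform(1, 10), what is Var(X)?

For X ~ Uniform(1, 10):
Var(X) = \frac{27}{4}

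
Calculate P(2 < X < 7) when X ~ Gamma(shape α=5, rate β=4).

P(2 < X < 7) = ∫_{2}^{7} f(x) dx
where f(x) = \frac{128 x^{4} e^{- 4 x}}{3}
= \frac{-89071 + 891 e^{20}}{3 e^{28}}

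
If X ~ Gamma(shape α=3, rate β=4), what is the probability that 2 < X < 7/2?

P(2 < X < 7/2) = ∫_{2}^{7/2} f(x) dx
where f(x) = 32 x^{2} e^{- 4 x}
= \frac{-113 + 41 e^{6}}{e^{14}}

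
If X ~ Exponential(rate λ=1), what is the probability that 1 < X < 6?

P(1 < X < 6) = ∫_{1}^{6} f(x) dx
where f(x) = e^{- x}
= - \frac{1 - e^{5}}{e^{6}}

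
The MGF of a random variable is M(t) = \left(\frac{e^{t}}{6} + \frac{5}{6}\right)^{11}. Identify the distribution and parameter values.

The MGF M(t) = \left(\frac{e^{t}}{6} + \frac{5}{6}\right)^{11} is the standard form for the Binomial distribution.
Comparing with the known MGF formula identifies: Binomial(n=11, p=1/6)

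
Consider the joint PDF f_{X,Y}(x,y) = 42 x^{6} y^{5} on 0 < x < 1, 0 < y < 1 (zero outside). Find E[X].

E[X] = ∫_0^1 ∫_0^1 x × f(x,y) dy dx
= ∫_0^1 ∫_0^1 x × (42 x^{6} y^{5}) dy dx
= \frac{7}{8}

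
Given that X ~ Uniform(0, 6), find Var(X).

For X ~ Uniform(0, 6):
Var(X) = 3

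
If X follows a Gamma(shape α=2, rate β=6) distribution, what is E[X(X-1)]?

E[X(X-1)] = E[X² - X] = E[X²] - E[X]
E[X] = \frac{1}{3}
E[X²] = Var(X) + (E[X])² = \frac{1}{18} + (\frac{1}{3})² = \frac{1}{6}
E[X(X-1)] = \frac{1}{6} - \frac{1}{3} = - \frac{1}{6}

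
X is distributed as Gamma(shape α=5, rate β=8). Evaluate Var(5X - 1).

For X ~ Gamma(shape α=5, rate β=8):
Var(X) = \frac{5}{64}
Var(5X - 1) = (5)² × Var(X) = 25 × \frac{5}{64} = \frac{125}{64}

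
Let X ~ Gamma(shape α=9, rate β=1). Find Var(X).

For X ~ Gamma(shape α=9, rate β=1):
Var(X) = 9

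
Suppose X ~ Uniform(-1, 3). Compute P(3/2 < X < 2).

P(3/2 < X < 2) = ∫_{3/2}^{2} f(x) dx
where f(x) = \frac{1}{4}
= \frac{1}{8}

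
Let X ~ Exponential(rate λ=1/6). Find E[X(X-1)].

E[X(X-1)] = E[X² - X] = E[X²] - E[X]
E[X] = 6
E[X²] = Var(X) + (E[X])² = 36 + (6)² = 72
E[X(X-1)] = 72 - 6 = 66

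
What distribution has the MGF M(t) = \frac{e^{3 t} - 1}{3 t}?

The MGF M(t) = \frac{e^{3 t} - 1}{3 t} is the standard form for the Uniform distribution.
Comparing with the known MGF formula identifies: Uniform(0, 3)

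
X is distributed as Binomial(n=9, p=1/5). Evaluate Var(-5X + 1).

For X ~ Binomial(n=9, p=1/5):
Var(X) = \frac{36}{25}
Var(-5X + 1) = (-5)² × Var(X) = 25 × \frac{36}{25} = 36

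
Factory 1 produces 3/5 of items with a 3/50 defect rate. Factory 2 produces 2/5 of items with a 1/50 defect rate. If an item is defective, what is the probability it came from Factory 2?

Using Bayes' theorem:
P(F1) = 3/5, P(D|F1) = 3/50
P(F2) = 2/5, P(D|F2) = 1/50
P(D) = P(D|F1)P(F1) + P(D|F2)P(F2)
     = \frac{11}{250}
P(F2|D) = P(D|F2)P(F2) / P(D)
= \frac{2}{11}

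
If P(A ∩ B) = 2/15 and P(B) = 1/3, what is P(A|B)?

P(A|B) = P(A ∩ B) / P(B)
= (2/15) / (1/3)
= 2/5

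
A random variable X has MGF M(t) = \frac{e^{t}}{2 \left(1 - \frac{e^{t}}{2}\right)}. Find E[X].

To find E[X], compute M^(1)(0):
M^(1)(t) = \frac{e^{t}}{2 \left(1 - \frac{e^{t}}{2}\right)} + \frac{e^{2 t}}{4 \left(1 - \frac{e^{t}}{2}\right)^{2}}
M^(1)(0) = 2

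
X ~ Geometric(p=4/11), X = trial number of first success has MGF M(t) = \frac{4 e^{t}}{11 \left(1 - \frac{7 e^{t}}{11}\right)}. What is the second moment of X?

To find E[X^2], compute M^(2)(0):
M^(1)(t) = \frac{4 e^{t}}{11 \left(1 - \frac{7 e^{t}}{11}\right)} + \frac{28 e^{2 t}}{121 \left(1 - \frac{7 e^{t}}{11}\right)^{2}}
M^(2)(t) = \frac{4 e^{t}}{11 \left(1 - \frac{7 e^{t}}{11}\right)} + \frac{84 e^{2 t}}{121 \left(1 - \frac{7 e^{t}}{11}\right)^{2}} + \frac{392 e^{3 t}}{1331 \left(1 - \frac{7 e^{t}}{11}\right)^{3}}
M^(2)(0) = \frac{99}{8}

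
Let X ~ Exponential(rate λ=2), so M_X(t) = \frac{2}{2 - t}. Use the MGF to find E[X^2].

To find E[X^2], compute M^(2)(0):
M^(1)(t) = \frac{2}{\left(2 - t\right)^{2}}
M^(2)(t) = \frac{4}{\left(2 - t\right)^{3}}
M^(2)(0) = \frac{1}{2}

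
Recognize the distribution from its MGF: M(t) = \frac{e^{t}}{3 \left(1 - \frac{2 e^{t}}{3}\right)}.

The MGF M(t) = \frac{e^{t}}{3 \left(1 - \frac{2 e^{t}}{3}\right)} is the standard form for the Geometric distribution.
Comparing with the known MGF formula identifies: Geometric(p=1/3), X = trial number of first success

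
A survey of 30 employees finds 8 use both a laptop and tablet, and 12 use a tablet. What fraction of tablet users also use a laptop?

P(A ∩ B) = 8/30 = 4/15
P(B) = 12/30 = 2/5
P(A|B) = P(A ∩ B) / P(B) = (4/15) / (2/5) = 2/3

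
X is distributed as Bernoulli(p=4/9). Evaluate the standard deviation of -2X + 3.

For X ~ Bernoulli(p=4/9):
Var(X) = \frac{20}{81}
SD(X) = √(Var(X)) = √(\frac{20}{81}) = \frac{2 \sqrt{5}}{9}
SD(-2X + 3) = |-2| × SD(X) = 2 × \frac{2 \sqrt{5}}{9} = \frac{4 \sqrt{5}}{9}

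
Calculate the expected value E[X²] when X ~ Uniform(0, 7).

Using the identity E[X²] = Var(X) + (E[X])²:
E[X] = \frac{7}{2}
Var(X) = \frac{49}{12}
E[X²] = \frac{49}{12} + (\frac{7}{2})²
= \frac{49}{3}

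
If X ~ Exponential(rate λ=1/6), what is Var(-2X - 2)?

For X ~ Exponential(rate λ=1/6):
Var(X) = 36
Var(-2X - 2) = (-2)² × Var(X) = 4 × 36 = 144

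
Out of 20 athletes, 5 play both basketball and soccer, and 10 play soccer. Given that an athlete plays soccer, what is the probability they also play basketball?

P(A ∩ B) = 5/20 = 1/4
P(B) = 10/20 = 1/2
P(A|B) = P(A ∩ B) / P(B) = (1/4) / (1/2) = 1/2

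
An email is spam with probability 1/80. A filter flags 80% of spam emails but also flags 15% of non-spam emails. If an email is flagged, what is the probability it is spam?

Let D = the rare event, + = positive/flagged.
P(D) = 1/80
P(+|D) = 80/100 = 4/5
P(+|D') = 15/100 = 3/20
P(+) = P(+|D)P(D) + P(+|D')P(D')
     = \frac{4}{5} × \frac{1}{80} + \frac{3}{20} × \frac{79}{80}
     = \frac{253}{1600}
P(D|+) = P(+|D)P(D)/P(+) = \frac{16}{253}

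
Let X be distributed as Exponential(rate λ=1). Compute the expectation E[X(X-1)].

E[X(X-1)] = E[X² - X] = E[X²] - E[X]
E[X] = 1
E[X²] = Var(X) + (E[X])² = 1 + (1)² = 2
E[X(X-1)] = 2 - 1 = 1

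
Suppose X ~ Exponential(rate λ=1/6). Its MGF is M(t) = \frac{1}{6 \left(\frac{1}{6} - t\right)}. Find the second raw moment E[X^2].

To find E[X^2], compute M^(2)(0):
M^(1)(t) = \frac{1}{6 \left(\frac{1}{6} - t\right)^{2}}
M^(2)(t) = \frac{1}{3 \left(\frac{1}{6} - t\right)^{3}}
M^(2)(0) = 72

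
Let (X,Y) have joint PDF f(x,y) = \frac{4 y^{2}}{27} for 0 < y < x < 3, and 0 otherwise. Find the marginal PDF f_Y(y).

f_Y(y) = ∫_y^3 \frac{4 y^{2}}{27} dx = \frac{4 y^{2} \left(3 - y\right)}{27}
for 0 < y < 3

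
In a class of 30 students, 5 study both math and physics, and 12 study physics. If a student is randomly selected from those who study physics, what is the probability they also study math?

P(A ∩ B) = 5/30 = 1/6
P(B) = 12/30 = 2/5
P(A|B) = P(A ∩ B) / P(B) = (1/6) / (2/5) = 5/12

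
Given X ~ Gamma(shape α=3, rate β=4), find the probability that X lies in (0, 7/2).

P(0 < X < 7/2) = ∫_{0}^{7/2} f(x) dx
where f(x) = 32 x^{2} e^{- 4 x}
= 1 - \frac{113}{e^{14}}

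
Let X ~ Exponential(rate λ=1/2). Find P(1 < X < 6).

P(1 < X < 6) = ∫_{1}^{6} f(x) dx
where f(x) = \frac{e^{- \frac{x}{2}}}{2}
= - \frac{1}{e^{3}} + e^{- \frac{1}{2}}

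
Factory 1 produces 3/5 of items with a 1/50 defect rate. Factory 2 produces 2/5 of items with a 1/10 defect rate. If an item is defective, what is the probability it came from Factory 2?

Using Bayes' theorem:
P(F1) = 3/5, P(D|F1) = 1/50
P(F2) = 2/5, P(D|F2) = 1/10
P(D) = P(D|F1)P(F1) + P(D|F2)P(F2)
     = \frac{13}{250}
P(F2|D) = P(D|F2)P(F2) / P(D)
= \frac{10}{13}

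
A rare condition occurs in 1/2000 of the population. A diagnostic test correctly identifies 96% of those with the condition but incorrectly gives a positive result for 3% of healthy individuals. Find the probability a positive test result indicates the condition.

Let D = the rare event, + = positive/flagged.
P(D) = 1/2000
P(+|D) = 96/100 = 24/25
P(+|D') = 3/100
P(+) = P(+|D)P(D) + P(+|D')P(D')
     = \frac{24}{25} × \frac{1}{2000} + \frac{3}{100} × \frac{1999}{2000}
     = \frac{6093}{200000}
P(D|+) = P(+|D)P(D)/P(+) = \frac{32}{2031}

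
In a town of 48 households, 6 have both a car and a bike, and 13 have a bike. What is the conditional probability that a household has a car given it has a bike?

P(A ∩ B) = 6/48 = 1/8
P(B) = 13/48
P(A|B) = P(A ∩ B) / P(B) = (1/8) / (13/48) = 6/13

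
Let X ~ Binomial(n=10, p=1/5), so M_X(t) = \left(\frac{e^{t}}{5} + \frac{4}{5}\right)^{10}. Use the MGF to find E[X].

To find E[X], compute M^(1)(0):
M^(1)(t) = 2 \left(\frac{e^{t}}{5} + \frac{4}{5}\right)^{9} e^{t}
M^(1)(0) = 2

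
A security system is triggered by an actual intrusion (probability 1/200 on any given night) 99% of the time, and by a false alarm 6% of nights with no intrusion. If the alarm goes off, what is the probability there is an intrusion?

Let D = the rare event, + = positive/flagged.
P(D) = 1/200
P(+|D) = 99/100
P(+|D') = 6/100 = 3/50
P(+) = P(+|D)P(D) + P(+|D')P(D')
     = \frac{99}{100} × \frac{1}{200} + \frac{3}{50} × \frac{199}{200}
     = \frac{1293}{20000}
P(D|+) = P(+|D)P(D)/P(+) = \frac{33}{431}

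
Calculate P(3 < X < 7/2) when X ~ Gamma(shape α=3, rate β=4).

P(3 < X < 7/2) = ∫_{3}^{7/2} f(x) dx
where f(x) = 32 x^{2} e^{- 4 x}
= \frac{-113 + 85 e^{2}}{e^{14}}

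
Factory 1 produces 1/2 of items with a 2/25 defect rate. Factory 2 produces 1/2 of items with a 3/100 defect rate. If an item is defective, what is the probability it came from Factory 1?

Using Bayes' theorem:
P(F1) = 1/2, P(D|F1) = 2/25
P(F2) = 1/2, P(D|F2) = 3/100
P(D) = P(D|F1)P(F1) + P(D|F2)P(F2)
     = \frac{11}{200}
P(F1|D) = P(D|F1)P(F1) / P(D)
= \frac{8}{11}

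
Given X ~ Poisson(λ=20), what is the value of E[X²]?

Using the identity E[X²] = Var(X) + (E[X])²:
E[X] = 20
Var(X) = 20
E[X²] = 20 + (20)²
= 420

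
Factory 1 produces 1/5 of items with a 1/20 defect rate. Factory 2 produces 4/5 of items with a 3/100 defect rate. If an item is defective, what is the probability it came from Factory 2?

Using Bayes' theorem:
P(F1) = 1/5, P(D|F1) = 1/20
P(F2) = 4/5, P(D|F2) = 3/100
P(D) = P(D|F1)P(F1) + P(D|F2)P(F2)
     = \frac{17}{500}
P(F2|D) = P(D|F2)P(F2) / P(D)
= \frac{12}{17}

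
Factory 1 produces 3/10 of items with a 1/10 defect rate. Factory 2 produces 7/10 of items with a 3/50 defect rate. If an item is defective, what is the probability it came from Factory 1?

Using Bayes' theorem:
P(F1) = 3/10, P(D|F1) = 1/10
P(F2) = 7/10, P(D|F2) = 3/50
P(D) = P(D|F1)P(F1) + P(D|F2)P(F2)
     = \frac{9}{125}
P(F1|D) = P(D|F1)P(F1) / P(D)
= \frac{5}{12}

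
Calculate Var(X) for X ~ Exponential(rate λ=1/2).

For X ~ Exponential(rate λ=1/2):
Var(X) = 4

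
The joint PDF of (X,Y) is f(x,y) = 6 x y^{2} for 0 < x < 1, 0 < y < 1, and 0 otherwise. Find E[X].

E[X] = ∫_0^1 ∫_0^1 x × f(x,y) dy dx
= ∫_0^1 ∫_0^1 x × (6 x y^{2}) dy dx
= \frac{2}{3}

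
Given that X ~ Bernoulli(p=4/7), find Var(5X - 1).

For X ~ Bernoulli(p=4/7):
Var(X) = \frac{12}{49}
Var(5X - 1) = (5)² × Var(X) = 25 × \frac{12}{49} = \frac{300}{49}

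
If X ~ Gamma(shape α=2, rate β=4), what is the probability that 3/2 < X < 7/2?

P(3/2 < X < 7/2) = ∫_{3/2}^{7/2} f(x) dx
where f(x) = 16 x e^{- 4 x}
= \frac{-15 + 7 e^{8}}{e^{14}}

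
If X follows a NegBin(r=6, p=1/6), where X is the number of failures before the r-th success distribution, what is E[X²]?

Using the identity E[X²] = Var(X) + (E[X])²:
E[X] = 30
Var(X) = 180
E[X²] = 180 + (30)²
= 1080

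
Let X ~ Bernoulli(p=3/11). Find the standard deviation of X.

For X ~ Bernoulli(p=3/11):
Var(X) = \frac{24}{121}
SD(X) = √(Var(X)) = √(\frac{24}{121}) = \frac{2 \sqrt{6}}{11}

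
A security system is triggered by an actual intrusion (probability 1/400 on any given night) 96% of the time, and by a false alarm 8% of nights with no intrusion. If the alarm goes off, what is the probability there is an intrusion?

Let D = the rare event, + = positive/flagged.
P(D) = 1/400
P(+|D) = 96/100 = 24/25
P(+|D') = 8/100 = 2/25
P(+) = P(+|D)P(D) + P(+|D')P(D')
     = \frac{24}{25} × \frac{1}{400} + \frac{2}{25} × \frac{399}{400}
     = \frac{411}{5000}
P(D|+) = P(+|D)P(D)/P(+) = \frac{4}{137}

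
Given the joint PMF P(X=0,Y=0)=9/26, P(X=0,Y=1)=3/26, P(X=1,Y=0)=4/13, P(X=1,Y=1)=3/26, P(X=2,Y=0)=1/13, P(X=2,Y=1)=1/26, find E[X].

First find marginal of X:
P(X=0) = 6/13
P(X=1) = 11/26
P(X=2) = 3/26
E[X] = 0 × 6/13 + 1 × 11/26 + 2 × 3/26 = 17/26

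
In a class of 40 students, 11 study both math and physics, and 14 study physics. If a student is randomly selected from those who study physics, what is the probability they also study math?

P(A ∩ B) = 11/40
P(B) = 14/40 = 7/20
P(A|B) = P(A ∩ B) / P(B) = (11/40) / (7/20) = 11/14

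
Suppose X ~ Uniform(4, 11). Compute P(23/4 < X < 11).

P(23/4 < X < 11) = ∫_{23/4}^{11} f(x) dx
where f(x) = \frac{1}{7}
= \frac{3}{4}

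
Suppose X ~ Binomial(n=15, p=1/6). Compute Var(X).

For X ~ Binomial(n=15, p=1/6):
Var(X) = \frac{25}{12}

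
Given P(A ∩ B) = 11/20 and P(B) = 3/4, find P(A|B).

P(A|B) = P(A ∩ B) / P(B)
= (11/20) / (3/4)
= 11/15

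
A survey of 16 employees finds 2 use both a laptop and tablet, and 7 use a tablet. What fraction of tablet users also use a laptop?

P(A ∩ B) = 2/16 = 1/8
P(B) = 7/16
P(A|B) = P(A ∩ B) / P(B) = (1/8) / (7/16) = 2/7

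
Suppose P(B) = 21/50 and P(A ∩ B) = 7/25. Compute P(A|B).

P(A|B) = P(A ∩ B) / P(B)
= (7/25) / (21/50)
= 2/3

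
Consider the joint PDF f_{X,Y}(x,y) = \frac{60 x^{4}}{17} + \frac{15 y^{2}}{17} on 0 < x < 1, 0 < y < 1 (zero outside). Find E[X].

E[X] = ∫_0^1 ∫_0^1 x × f(x,y) dy dx
= ∫_0^1 ∫_0^1 x × (\frac{60 x^{4}}{17} + \frac{15 y^{2}}{17}) dy dx
= \frac{25}{34}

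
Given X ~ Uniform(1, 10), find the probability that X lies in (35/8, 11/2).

P(35/8 < X < 11/2) = ∫_{35/8}^{11/2} f(x) dx
where f(x) = \frac{1}{9}
= \frac{1}{8}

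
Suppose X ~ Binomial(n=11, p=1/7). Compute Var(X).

For X ~ Binomial(n=11, p=1/7):
Var(X) = \frac{66}{49}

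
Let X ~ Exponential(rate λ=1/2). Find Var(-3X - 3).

For X ~ Exponential(rate λ=1/2):
Var(X) = 4
Var(-3X - 3) = (-3)² × Var(X) = 9 × 4 = 36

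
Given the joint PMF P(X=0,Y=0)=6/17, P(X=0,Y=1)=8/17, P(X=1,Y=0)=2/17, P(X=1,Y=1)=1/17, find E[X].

First find marginal of X:
P(X=0) = 14/17
P(X=1) = 3/17
E[X] = 0 × 14/17 + 1 × 3/17 = 3/17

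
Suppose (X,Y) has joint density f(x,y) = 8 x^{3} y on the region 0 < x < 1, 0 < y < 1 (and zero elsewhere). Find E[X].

E[X] = ∫_0^1 ∫_0^1 x × f(x,y) dy dx
= ∫_0^1 ∫_0^1 x × (8 x^{3} y) dy dx
= \frac{4}{5}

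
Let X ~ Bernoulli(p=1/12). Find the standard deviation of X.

For X ~ Bernoulli(p=1/12):
Var(X) = \frac{11}{144}
SD(X) = √(Var(X)) = √(\frac{11}{144}) = \frac{\sqrt{11}}{12}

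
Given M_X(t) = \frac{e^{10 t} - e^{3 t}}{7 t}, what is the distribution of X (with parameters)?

The MGF M(t) = \frac{e^{10 t} - e^{3 t}}{7 t} is the standard form for the Uniform distribution.
Comparing with the known MGF formula identifies: Uniform(3, 10)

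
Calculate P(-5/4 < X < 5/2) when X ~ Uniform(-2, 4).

P(-5/4 < X < 5/2) = ∫_{-5/4}^{5/2} f(x) dx
where f(x) = \frac{1}{6}
= \frac{5}{8}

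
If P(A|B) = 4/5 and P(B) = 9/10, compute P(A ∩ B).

By definition, P(A|B) = P(A ∩ B) / P(B)
So P(A ∩ B) = P(A|B) × P(B)
= 4/5 × 9/10
= 18/25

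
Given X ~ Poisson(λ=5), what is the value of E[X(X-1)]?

E[X(X-1)] = E[X² - X] = E[X²] - E[X]
E[X] = 5
E[X²] = Var(X) + (E[X])² = 5 + (5)² = 30
E[X(X-1)] = 30 - 5 = 25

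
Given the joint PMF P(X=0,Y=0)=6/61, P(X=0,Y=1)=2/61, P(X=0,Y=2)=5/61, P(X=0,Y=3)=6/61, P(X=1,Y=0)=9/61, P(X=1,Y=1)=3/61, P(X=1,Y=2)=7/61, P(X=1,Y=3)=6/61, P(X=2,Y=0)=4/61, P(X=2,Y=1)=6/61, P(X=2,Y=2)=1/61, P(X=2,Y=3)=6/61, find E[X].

First find marginal of X:
P(X=0) = 19/61
P(X=1) = 25/61
P(X=2) = 17/61
E[X] = 0 × 19/61 + 1 × 25/61 + 2 × 17/61 = 59/61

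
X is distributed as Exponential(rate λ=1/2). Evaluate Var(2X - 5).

For X ~ Exponential(rate λ=1/2):
Var(X) = 4
Var(2X - 5) = (2)² × Var(X) = 4 × 4 = 16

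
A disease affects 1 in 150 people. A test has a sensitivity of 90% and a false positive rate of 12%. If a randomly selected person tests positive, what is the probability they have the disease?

Let D = the rare event, + = positive/flagged.
P(D) = 1/150
P(+|D) = 90/100 = 9/10
P(+|D') = 12/100 = 3/25
P(+) = P(+|D)P(D) + P(+|D')P(D')
     = \frac{9}{10} × \frac{1}{150} + \frac{3}{25} × \frac{149}{150}
     = \frac{313}{2500}
P(D|+) = P(+|D)P(D)/P(+) = \frac{15}{313}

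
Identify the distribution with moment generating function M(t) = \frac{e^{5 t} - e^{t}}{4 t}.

The MGF M(t) = \frac{e^{5 t} - e^{t}}{4 t} is the standard form for the Uniform distribution.
Comparing with the known MGF formula identifies: Uniform(1, 5)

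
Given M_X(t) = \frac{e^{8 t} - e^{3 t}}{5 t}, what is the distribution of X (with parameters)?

The MGF M(t) = \frac{e^{8 t} - e^{3 t}}{5 t} is the standard form for the Uniform distribution.
Comparing with the known MGF formula identifies: Uniform(3, 8)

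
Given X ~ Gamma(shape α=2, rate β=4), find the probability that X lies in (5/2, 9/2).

P(5/2 < X < 9/2) = ∫_{5/2}^{9/2} f(x) dx
where f(x) = 16 x e^{- 4 x}
= \frac{-19 + 11 e^{8}}{e^{18}}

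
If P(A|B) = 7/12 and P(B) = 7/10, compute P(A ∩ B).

By definition, P(A|B) = P(A ∩ B) / P(B)
So P(A ∩ B) = P(A|B) × P(B)
= 7/12 × 7/10
= 49/120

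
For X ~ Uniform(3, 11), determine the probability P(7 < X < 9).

P(7 < X < 9) = ∫_{7}^{9} f(x) dx
where f(x) = \frac{1}{8}
= \frac{1}{4}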